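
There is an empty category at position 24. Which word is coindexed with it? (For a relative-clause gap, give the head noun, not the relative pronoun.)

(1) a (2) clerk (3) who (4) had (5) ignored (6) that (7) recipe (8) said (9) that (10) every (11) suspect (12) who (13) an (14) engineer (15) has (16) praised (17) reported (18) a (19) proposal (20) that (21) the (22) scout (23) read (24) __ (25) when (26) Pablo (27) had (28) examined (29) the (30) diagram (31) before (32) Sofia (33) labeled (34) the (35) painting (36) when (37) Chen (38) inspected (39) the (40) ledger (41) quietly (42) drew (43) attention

The gap at 24 is the object of "read", inside a relative clause.
The relative pronoun is "that" (word 20); it is bound by the head noun immediately before it.
Its filler is the head noun "proposal", at word 19.

19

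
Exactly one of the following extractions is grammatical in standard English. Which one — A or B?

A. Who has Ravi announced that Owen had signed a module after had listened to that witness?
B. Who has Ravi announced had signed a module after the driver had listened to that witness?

B

In A, the wh-phrase is extracted from inside an adjunct island (introduced by "after"), which blocks movement.
In B, the extraction path crosses only that-complement boundaries, which are transparent.
So B is grammatical.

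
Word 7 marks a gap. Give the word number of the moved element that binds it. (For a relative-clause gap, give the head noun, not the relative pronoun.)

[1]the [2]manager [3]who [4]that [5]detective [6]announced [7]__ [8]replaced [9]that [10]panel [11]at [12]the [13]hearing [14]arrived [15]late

The gap at 7 is the subject of "replaced", inside a relative clause.
The relative pronoun is "who" (word 3); it is bound by the head noun immediately before it.
Its filler is the head noun "manager", at word 2.

2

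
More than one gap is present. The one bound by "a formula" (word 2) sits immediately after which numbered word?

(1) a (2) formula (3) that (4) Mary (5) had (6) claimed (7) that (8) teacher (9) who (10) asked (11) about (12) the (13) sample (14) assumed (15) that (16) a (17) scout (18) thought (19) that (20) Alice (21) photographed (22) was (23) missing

21

The displaced element is "a formula" (word 2).
It is linked across 3 clause boundaries (Ø → that → that).
It functions as the direct object of "photographed", so the gap sits immediately after word 21 ("photographed").
Base order: Mary had claimed that teacher who asked about the sample assumed that a scout thought that Alice photographed a formula.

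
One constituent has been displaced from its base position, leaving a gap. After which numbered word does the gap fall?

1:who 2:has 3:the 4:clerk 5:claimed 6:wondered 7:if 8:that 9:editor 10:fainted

5

The displaced element is "who" (word 1).
It is linked across 1 clause boundary (Ø).
It functions as the subject of "wondered", so the gap sits immediately after word 5 ("claimed").
Base order: The clerk has claimed that who wondered if that editor fainted.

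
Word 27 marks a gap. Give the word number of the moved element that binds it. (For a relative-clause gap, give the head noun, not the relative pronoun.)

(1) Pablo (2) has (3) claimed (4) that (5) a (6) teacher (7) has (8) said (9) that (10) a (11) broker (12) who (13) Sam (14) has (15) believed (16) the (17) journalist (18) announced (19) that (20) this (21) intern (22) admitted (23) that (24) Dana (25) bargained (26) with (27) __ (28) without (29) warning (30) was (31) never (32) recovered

11

The gap at 27 is the prepositional object of "bargained", inside a relative clause.
The relative pronoun is "who" (word 12); it is bound by the head noun immediately before it.
Its filler is the head noun "broker", at word 11.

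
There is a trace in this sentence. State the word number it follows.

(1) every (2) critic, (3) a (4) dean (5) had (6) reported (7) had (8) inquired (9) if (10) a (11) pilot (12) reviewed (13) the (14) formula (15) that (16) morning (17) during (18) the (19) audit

6

The displaced element is "every critic" (word 2).
It is linked across 1 clause boundary (Ø).
It functions as the subject of "inquired", so the gap sits immediately after word 6 ("reported").
Base order: A dean had reported that every critic had inquired if a pilot reviewed the formula that morning during the audit.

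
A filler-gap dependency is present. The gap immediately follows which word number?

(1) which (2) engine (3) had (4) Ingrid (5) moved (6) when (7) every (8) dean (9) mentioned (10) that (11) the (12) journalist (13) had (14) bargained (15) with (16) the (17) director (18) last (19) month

5

The displaced element is "which engine" (word 2).
It functions as the direct object of "moved", so the gap sits immediately after word 5 ("moved").
Base order: Ingrid had moved which engine when every dean mentioned that the journalist had bargained with the director last month.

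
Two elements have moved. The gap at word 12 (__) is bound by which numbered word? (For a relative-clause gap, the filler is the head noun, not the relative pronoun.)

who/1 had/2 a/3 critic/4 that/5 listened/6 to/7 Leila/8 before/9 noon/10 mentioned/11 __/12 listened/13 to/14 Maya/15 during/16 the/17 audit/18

The marked gap is the subject of "listened".
Its filler is the fronted wh-phrase "who", at word 1.
(The other dependency links word 4 to a gap after word 5.)

1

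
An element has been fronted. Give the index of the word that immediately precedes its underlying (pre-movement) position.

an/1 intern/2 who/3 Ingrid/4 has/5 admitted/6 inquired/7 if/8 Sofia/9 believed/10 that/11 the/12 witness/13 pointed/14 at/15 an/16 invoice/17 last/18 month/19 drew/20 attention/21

6

The displaced element is "an intern" (word 2).
It is linked across 1 clause boundary (Ø).
It functions as the subject of "inquired", so the gap sits immediately after word 6 ("admitted").
Base order: Ingrid has admitted that an intern inquired if Sofia believed that the witness pointed at an invoice last month.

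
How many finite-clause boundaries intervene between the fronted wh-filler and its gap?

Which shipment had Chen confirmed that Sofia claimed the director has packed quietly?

"which shipment" is extracted from the object of "packed".
Boundaries crossed, outermost first: [that], [Ø] — 2 in total.

2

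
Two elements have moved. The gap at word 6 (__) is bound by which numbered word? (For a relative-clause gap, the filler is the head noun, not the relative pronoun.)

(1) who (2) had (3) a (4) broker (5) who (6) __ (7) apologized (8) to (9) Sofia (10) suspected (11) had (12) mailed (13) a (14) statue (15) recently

The marked gap is inside the relative clause, the subject of "apologized".
Its filler is the head noun "broker" (via "who"), at word 4.
(The other dependency links word 1 to a gap after word 10.)

4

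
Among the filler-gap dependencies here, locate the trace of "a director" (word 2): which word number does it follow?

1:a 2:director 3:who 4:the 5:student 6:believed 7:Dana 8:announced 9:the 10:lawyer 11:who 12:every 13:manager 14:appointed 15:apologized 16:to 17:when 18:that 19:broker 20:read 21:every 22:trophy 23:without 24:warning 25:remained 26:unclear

The displaced element is "a director" (word 2).
It is linked across 2 clause boundaries (Ø → Ø).
It functions as the object of the preposition "to" of "apologized", so the gap sits immediately after word 16 ("to").
Base order: The student believed Dana announced the lawyer who every manager appointed apologized to a director when that broker read every trophy without warning.

16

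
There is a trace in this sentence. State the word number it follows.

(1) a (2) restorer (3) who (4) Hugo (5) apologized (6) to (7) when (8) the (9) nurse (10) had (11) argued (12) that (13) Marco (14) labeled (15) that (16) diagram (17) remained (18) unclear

The displaced element is "a restorer" (word 2).
It functions as the object of the preposition "to" of "apologized", so the gap sits immediately after word 6 ("to").
Base order: Hugo apologized to a restorer when the nurse had argued that Marco labeled that diagram.

6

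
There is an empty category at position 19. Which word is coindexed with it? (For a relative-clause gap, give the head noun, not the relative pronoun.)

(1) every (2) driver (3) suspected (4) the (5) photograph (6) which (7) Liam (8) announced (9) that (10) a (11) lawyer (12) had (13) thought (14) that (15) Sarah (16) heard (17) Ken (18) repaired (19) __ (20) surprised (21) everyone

5

The gap at 19 is the object of "repaired", inside a relative clause.
The relative pronoun is "which" (word 6); it is bound by the head noun immediately before it.
Its filler is the head noun "photograph", at word 5.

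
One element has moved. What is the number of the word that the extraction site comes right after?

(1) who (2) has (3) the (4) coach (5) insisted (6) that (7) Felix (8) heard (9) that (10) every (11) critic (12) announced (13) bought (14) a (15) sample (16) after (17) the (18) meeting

12

The displaced element is "who" (word 1).
It is linked across 3 clause boundaries (that → that → Ø).
It functions as the subject of "bought", so the gap sits immediately after word 12 ("announced").
Base order: The coach has insisted that Felix heard that every critic announced that who bought a sample after the meeting.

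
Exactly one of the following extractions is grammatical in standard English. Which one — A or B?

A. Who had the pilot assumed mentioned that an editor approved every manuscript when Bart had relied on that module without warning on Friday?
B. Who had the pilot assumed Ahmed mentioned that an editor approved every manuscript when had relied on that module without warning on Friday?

A

In B, the wh-phrase is extracted from inside an adjunct island (introduced by "when"), which blocks movement.
In A, the extraction path crosses only that-complement boundaries, which are transparent.
So A is grammatical.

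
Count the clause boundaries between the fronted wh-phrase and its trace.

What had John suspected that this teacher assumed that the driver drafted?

2

"what" is extracted from the object of "drafted".
Boundaries crossed, outermost first: [that], [that] — 2 in total.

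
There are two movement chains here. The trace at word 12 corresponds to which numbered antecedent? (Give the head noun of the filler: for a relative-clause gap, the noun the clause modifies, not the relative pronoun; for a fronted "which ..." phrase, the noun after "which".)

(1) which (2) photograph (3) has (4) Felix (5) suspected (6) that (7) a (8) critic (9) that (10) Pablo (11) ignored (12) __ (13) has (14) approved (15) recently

The marked gap is inside the relative clause, the direct object of "ignored".
Its filler is the head noun "critic" (via "that"), at word 8.
(The other dependency links word 2 to a gap after word 14.)

8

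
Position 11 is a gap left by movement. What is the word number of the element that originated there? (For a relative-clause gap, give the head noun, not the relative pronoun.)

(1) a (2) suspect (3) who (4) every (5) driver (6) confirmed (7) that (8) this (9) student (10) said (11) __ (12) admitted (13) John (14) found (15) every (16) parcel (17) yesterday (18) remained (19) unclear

The gap at 11 is the subject of "admitted", inside a relative clause.
The relative pronoun is "who" (word 3); it is bound by the head noun immediately before it.
Its filler is the head noun "suspect", at word 2.

2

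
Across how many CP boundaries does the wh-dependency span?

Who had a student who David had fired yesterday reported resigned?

"who" is extracted from the subject of "resigned".
Boundaries crossed, outermost first: [Ø] — 1 in total.

1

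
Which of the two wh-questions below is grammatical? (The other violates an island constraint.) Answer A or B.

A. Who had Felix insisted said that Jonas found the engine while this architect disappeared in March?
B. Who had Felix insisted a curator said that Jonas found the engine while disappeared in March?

A

In B, the wh-phrase is extracted from inside an adjunct island (introduced by "while"), which blocks movement.
In A, the extraction path crosses only that-complement boundaries, which are transparent.
So A is grammatical.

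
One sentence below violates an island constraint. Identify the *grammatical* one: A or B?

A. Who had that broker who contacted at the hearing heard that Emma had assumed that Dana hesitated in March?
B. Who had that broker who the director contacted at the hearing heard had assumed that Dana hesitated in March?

In A, the wh-phrase is extracted from inside a complex-NP island (relative clause) (introduced by "who"), which blocks movement.
In B, the extraction path crosses only that-complement boundaries, which are transparent.
So B is grammatical.

B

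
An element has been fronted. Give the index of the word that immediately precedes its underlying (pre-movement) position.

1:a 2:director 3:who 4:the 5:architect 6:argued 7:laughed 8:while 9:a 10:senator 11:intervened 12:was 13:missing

The displaced element is "a director" (word 2).
It is linked across 1 clause boundary (Ø).
It functions as the subject of "laughed", so the gap sits immediately after word 6 ("argued").
Base order: The architect argued that a director laughed while a senator intervened.

6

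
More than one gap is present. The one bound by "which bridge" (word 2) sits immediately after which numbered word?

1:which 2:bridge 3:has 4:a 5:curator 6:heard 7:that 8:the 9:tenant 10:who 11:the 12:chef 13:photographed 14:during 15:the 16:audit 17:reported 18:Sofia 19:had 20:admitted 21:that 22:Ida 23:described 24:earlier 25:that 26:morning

23

The displaced element is "which bridge" (word 2).
It is linked across 3 clause boundaries (that → Ø → that).
It functions as the direct object of "described", so the gap sits immediately after word 23 ("described").
Base order: A curator has heard that the tenant who the chef photographed during the audit reported Sofia had admitted that Ida described which bridge earlier that morning.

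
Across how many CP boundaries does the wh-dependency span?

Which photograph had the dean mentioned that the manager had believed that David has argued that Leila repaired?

"which photograph" is extracted from the object of "repaired".
Boundaries crossed, outermost first: [that], [that], [that] — 3 in total.

3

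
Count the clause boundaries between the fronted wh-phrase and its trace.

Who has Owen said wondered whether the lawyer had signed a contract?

"who" is extracted from the subject of "wondered".
Boundaries crossed, outermost first: [Ø] — 1 in total.

1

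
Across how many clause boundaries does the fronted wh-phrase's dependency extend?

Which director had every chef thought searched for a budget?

1

"which director" is extracted from the subject of "searched".
Boundaries crossed, outermost first: [Ø] — 1 in total.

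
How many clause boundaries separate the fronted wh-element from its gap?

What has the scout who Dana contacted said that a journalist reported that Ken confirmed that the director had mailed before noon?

3

"what" is extracted from the object of "mailed".
Boundaries crossed, outermost first: [that], [that], [that] — 3 in total.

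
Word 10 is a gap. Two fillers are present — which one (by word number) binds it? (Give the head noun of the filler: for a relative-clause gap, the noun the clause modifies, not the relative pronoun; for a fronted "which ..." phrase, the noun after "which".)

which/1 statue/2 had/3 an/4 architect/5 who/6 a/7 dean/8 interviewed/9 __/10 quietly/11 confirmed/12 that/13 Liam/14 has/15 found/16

The marked gap is inside the relative clause, the direct object of "interviewed".
Its filler is the head noun "architect" (via "who"), at word 5.
(The other dependency links word 2 to a gap after word 16.)

5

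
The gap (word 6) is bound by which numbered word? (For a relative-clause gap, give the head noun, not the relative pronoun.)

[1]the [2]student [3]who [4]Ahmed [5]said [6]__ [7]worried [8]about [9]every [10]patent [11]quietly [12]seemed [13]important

The gap at 6 is the subject of "worried", inside a relative clause.
The relative pronoun is "who" (word 3); it is bound by the head noun immediately before it.
Its filler is the head noun "student", at word 2.

2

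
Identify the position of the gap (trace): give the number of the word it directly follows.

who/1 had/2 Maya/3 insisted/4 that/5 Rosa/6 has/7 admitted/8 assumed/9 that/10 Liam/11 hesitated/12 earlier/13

8

The displaced element is "who" (word 1).
It is linked across 2 clause boundaries (that → Ø).
It functions as the subject of "assumed", so the gap sits immediately after word 8 ("admitted").
Base order: Maya had insisted that Rosa has admitted who assumed that Liam hesitated earlier.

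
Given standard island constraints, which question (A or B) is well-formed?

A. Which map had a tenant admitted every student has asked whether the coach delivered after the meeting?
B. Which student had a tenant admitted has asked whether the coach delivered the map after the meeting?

In A, the wh-phrase is extracted from inside a wh-island (introduced by "whether"), which blocks movement.
In B, the extraction path crosses only that-complement boundaries, which are transparent.
So B is grammatical.

B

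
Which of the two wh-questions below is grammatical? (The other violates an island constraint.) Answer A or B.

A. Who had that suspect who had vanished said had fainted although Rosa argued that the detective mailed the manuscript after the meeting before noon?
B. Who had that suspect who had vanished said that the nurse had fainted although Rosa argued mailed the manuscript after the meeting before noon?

In B, the wh-phrase is extracted from inside an adjunct island (introduced by "although"), which blocks movement.
In A, the extraction path crosses only that-complement boundaries, which are transparent.
So A is grammatical.

A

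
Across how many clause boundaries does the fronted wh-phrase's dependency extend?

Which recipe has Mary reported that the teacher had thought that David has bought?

"which recipe" is extracted from the object of "bought".
Boundaries crossed, outermost first: [that], [that] — 2 in total.

2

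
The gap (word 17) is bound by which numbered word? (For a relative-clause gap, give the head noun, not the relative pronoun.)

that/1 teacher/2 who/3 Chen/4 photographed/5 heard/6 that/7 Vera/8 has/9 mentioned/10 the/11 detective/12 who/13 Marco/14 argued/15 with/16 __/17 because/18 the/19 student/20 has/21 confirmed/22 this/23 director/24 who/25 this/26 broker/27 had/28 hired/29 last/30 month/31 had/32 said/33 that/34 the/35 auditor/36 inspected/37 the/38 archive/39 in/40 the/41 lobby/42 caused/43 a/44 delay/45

The gap at 17 is the prepositional object of "argued", inside a relative clause.
The relative pronoun is "who" (word 13); it is bound by the head noun immediately before it.
Its filler is the head noun "detective", at word 12.

12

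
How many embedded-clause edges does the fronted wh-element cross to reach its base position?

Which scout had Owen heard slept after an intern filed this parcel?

1

"which scout" is extracted from the subject of "slept".
Boundaries crossed, outermost first: [Ø] — 1 in total.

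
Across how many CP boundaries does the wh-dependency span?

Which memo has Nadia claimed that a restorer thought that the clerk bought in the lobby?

"which memo" is extracted from the object of "bought".
Boundaries crossed, outermost first: [that], [that] — 2 in total.

2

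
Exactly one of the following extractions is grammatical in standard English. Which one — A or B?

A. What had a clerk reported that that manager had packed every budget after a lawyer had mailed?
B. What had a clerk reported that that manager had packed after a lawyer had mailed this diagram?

In A, the wh-phrase is extracted from inside an adjunct island (introduced by "after"), which blocks movement.
In B, the extraction path crosses only that-complement boundaries, which are transparent.
So B is grammatical.

B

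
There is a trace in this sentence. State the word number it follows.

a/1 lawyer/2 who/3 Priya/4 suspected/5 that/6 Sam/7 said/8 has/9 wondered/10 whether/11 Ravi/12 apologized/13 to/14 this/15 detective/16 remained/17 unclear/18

8

The displaced element is "a lawyer" (word 2).
It is linked across 2 clause boundaries (that → Ø).
It functions as the subject of "wondered", so the gap sits immediately after word 8 ("said").
Base order: Priya suspected that Sam said that a lawyer has wondered whether Ravi apologized to this detective.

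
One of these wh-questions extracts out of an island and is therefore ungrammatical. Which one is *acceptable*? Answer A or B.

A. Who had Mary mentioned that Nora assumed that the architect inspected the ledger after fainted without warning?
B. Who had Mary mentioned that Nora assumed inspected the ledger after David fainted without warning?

In A, the wh-phrase is extracted from inside an adjunct island (introduced by "after"), which blocks movement.
In B, the extraction path crosses only that-complement boundaries, which are transparent.
So B is grammatical.

B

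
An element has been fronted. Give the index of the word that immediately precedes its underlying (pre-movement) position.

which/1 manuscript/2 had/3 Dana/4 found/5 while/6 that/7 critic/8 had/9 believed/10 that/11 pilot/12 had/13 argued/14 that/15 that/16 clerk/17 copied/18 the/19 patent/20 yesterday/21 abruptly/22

5

The displaced element is "which manuscript" (word 2).
It functions as the direct object of "found", so the gap sits immediately after word 5 ("found").
Base order: Dana had found which manuscript while that critic had believed that pilot had argued that that clerk copied the patent yesterday abruptly.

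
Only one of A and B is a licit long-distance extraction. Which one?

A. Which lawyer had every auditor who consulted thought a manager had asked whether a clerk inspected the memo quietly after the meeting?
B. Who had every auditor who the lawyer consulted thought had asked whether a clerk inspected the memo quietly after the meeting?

In A, the wh-phrase is extracted from inside a complex-NP island (relative clause) (introduced by "who"), which blocks movement.
In B, the extraction path crosses only that-complement boundaries, which are transparent.
So B is grammatical.

B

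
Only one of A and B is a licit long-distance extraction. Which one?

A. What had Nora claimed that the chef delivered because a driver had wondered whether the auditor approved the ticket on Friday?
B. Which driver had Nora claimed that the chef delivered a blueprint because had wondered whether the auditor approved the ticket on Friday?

In B, the wh-phrase is extracted from inside an adjunct island (introduced by "because"), which blocks movement.
In A, the extraction path crosses only that-complement boundaries, which are transparent.
So A is grammatical.

A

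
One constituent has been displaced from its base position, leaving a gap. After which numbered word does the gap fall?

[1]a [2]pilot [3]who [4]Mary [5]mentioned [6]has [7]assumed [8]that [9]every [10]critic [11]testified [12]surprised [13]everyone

The displaced element is "a pilot" (word 2).
It is linked across 1 clause boundary (Ø).
It functions as the subject of "assumed", so the gap sits immediately after word 5 ("mentioned").
Base order: Mary mentioned a pilot has assumed that every critic testified.

5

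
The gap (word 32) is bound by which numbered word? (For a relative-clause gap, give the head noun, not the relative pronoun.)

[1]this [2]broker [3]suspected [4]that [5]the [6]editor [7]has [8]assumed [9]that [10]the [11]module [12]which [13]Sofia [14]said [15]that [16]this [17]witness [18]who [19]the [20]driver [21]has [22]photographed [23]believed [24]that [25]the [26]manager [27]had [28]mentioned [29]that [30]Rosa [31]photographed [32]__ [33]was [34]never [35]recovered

The gap at 32 is the object of "photographed", inside a relative clause.
The relative pronoun is "which" (word 12); it is bound by the head noun immediately before it.
Its filler is the head noun "module", at word 11.

11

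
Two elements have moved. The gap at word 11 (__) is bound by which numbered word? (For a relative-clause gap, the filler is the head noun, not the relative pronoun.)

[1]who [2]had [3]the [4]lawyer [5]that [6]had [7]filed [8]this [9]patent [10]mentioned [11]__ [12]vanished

The marked gap is the subject of "vanished".
Its filler is the fronted wh-phrase "who", at word 1.
(The other dependency links word 4 to a gap after word 5.)

1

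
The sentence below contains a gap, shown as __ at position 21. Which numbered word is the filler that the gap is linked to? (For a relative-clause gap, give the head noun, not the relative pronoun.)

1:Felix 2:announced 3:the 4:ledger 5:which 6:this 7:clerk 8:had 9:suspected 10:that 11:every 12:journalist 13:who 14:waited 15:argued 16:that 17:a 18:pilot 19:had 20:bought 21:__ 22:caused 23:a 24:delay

4

The gap at 21 is the object of "bought", inside a relative clause.
The relative pronoun is "which" (word 5); it is bound by the head noun immediately before it.
Its filler is the head noun "ledger", at word 4.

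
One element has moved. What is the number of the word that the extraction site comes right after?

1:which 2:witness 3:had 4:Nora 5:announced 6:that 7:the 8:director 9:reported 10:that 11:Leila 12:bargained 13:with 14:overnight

The displaced element is "which witness" (word 2).
It is linked across 2 clause boundaries (that → that).
It functions as the object of the preposition "with" of "bargained", so the gap sits immediately after word 13 ("with").
Base order: Nora had announced that the director reported that Leila bargained with which witness overnight.

13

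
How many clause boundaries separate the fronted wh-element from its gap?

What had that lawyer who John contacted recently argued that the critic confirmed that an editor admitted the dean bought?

3

"what" is extracted from the object of "bought".
Boundaries crossed, outermost first: [that], [that], [Ø] — 3 in total.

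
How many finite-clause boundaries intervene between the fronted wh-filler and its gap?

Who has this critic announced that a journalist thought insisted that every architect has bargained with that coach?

"who" is extracted from the subject of "insisted".
Boundaries crossed, outermost first: [that], [Ø] — 2 in total.

2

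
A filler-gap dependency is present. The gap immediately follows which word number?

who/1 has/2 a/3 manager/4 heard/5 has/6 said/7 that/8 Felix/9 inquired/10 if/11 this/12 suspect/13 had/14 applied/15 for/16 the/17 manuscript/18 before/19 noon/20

5

The displaced element is "who" (word 1).
It is linked across 1 clause boundary (Ø).
It functions as the subject of "said", so the gap sits immediately after word 5 ("heard").
Base order: A manager has heard who has said that Felix inquired if this suspect had applied for the manuscript before noon.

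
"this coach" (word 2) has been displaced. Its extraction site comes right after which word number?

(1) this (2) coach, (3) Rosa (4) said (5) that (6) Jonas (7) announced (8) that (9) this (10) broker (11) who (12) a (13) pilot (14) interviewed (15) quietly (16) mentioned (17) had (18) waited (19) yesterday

16

The displaced element is "this coach" (word 2).
It is linked across 3 clause boundaries (that → that → Ø).
It functions as the subject of "waited", so the gap sits immediately after word 16 ("mentioned").
Base order: Rosa said that Jonas announced that this broker who a pilot interviewed quietly mentioned that this coach had waited yesterday.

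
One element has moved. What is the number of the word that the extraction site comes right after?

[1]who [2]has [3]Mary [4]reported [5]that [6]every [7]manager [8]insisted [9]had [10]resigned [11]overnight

The displaced element is "who" (word 1).
It is linked across 2 clause boundaries (that → Ø).
It functions as the subject of "resigned", so the gap sits immediately after word 8 ("insisted").
Base order: Mary has reported that every manager insisted that who had resigned overnight.

8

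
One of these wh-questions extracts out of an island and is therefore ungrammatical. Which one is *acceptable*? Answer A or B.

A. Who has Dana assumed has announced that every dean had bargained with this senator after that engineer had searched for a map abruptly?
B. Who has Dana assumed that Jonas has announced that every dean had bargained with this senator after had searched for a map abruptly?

In B, the wh-phrase is extracted from inside an adjunct island (introduced by "after"), which blocks movement.
In A, the extraction path crosses only that-complement boundaries, which are transparent.
So A is grammatical.

A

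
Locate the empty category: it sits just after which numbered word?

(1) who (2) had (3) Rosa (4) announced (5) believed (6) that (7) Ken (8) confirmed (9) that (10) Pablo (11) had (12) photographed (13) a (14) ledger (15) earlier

4

The displaced element is "who" (word 1).
It is linked across 1 clause boundary (Ø).
It functions as the subject of "believed", so the gap sits immediately after word 4 ("announced").
Base order: Rosa had announced that who believed that Ken confirmed that Pablo had photographed a ledger earlier.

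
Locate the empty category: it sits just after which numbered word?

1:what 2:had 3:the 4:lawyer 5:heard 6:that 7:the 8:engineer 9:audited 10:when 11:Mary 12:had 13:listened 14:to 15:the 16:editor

The displaced element is "what" (word 1).
It is linked across 1 clause boundary (that).
It functions as the direct object of "audited", so the gap sits immediately after word 9 ("audited").
Base order: The lawyer had heard that the engineer audited what when Mary had listened to the editor.

9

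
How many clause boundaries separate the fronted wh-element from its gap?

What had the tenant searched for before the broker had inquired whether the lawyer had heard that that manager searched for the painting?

0

"what" originates inside the matrix clause — no clause boundary is crossed.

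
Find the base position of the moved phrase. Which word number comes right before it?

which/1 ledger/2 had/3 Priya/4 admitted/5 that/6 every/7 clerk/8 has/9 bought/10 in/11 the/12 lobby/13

The displaced element is "which ledger" (word 2).
It is linked across 1 clause boundary (that).
It functions as the direct object of "bought", so the gap sits immediately after word 10 ("bought").
Base order: Priya had admitted that every clerk has bought which ledger in the lobby.

10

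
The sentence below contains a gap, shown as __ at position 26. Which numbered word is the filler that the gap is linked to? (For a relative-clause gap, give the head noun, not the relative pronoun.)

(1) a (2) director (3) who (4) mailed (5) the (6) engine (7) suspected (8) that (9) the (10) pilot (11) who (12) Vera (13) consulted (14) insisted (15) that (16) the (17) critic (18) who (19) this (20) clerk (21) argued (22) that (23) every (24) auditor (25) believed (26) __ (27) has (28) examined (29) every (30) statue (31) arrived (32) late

17

The gap at 26 is the subject of "examined", inside a relative clause.
The relative pronoun is "who" (word 18); it is bound by the head noun immediately before it.
Its filler is the head noun "critic", at word 17.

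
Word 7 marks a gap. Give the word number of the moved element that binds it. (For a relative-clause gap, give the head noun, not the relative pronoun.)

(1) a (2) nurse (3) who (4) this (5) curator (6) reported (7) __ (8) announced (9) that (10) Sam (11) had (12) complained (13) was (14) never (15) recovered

2

The gap at 7 is the subject of "announced", inside a relative clause.
The relative pronoun is "who" (word 3); it is bound by the head noun immediately before it.
Its filler is the head noun "nurse", at word 2.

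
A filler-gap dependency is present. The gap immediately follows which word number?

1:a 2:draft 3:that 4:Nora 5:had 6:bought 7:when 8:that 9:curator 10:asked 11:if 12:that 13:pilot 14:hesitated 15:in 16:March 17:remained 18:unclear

The displaced element is "a draft" (word 2).
It functions as the direct object of "bought", so the gap sits immediately after word 6 ("bought").
Base order: Nora had bought a draft when that curator asked if that pilot hesitated in March.

6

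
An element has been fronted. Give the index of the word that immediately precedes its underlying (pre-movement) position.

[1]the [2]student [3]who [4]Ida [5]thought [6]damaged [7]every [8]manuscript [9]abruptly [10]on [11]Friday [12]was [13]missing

5

The displaced element is "the student" (word 2).
It is linked across 1 clause boundary (Ø).
It functions as the subject of "damaged", so the gap sits immediately after word 5 ("thought").
Base order: Ida thought that the student damaged every manuscript abruptly on Friday.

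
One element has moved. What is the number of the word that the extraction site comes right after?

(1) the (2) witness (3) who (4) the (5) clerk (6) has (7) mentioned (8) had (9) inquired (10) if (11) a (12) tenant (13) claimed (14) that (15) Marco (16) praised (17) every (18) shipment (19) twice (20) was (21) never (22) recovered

The displaced element is "the witness" (word 2).
It is linked across 1 clause boundary (Ø).
It functions as the subject of "inquired", so the gap sits immediately after word 7 ("mentioned").
Base order: The clerk has mentioned that the witness had inquired if a tenant claimed that Marco praised every shipment twice.

7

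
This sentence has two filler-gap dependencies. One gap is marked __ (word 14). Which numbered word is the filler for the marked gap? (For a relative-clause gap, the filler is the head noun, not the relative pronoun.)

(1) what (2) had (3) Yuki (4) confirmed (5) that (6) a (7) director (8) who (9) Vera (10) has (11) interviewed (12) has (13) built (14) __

The marked gap is the direct object of "built".
Its filler is the fronted wh-phrase "what", at word 1.
(The other dependency links word 7 to a gap after word 11.)

1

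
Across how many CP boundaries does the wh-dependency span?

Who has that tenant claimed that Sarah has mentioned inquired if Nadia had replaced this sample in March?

2

"who" is extracted from the subject of "inquired".
Boundaries crossed, outermost first: [that], [Ø] — 2 in total.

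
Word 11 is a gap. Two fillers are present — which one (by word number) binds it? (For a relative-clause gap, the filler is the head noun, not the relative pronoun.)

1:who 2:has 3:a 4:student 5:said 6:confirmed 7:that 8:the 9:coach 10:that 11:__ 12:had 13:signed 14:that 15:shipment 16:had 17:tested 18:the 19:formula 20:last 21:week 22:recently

The marked gap is inside the relative clause, the subject of "signed".
Its filler is the head noun "coach" (via "that"), at word 9.
(The other dependency links word 1 to a gap after word 5.)

9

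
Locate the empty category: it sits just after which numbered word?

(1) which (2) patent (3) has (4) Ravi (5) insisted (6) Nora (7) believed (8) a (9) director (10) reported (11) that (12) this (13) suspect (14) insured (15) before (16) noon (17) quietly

14

The displaced element is "which patent" (word 2).
It is linked across 3 clause boundaries (Ø → Ø → that).
It functions as the direct object of "insured", so the gap sits immediately after word 14 ("insured").
Base order: Ravi has insisted Nora believed a director reported that this suspect insured which patent before noon quietly.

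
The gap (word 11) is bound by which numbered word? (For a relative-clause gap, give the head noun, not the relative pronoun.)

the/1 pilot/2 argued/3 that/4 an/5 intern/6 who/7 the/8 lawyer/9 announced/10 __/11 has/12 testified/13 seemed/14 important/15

6

The gap at 11 is the subject of "testified", inside a relative clause.
The relative pronoun is "who" (word 7); it is bound by the head noun immediately before it.
Its filler is the head noun "intern", at word 6.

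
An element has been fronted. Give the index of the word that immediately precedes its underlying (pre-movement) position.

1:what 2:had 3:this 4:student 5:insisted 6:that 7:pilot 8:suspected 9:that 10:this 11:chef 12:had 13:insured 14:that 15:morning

13

The displaced element is "what" (word 1).
It is linked across 2 clause boundaries (Ø → that).
It functions as the direct object of "insured", so the gap sits immediately after word 13 ("insured").
Base order: This student had insisted that pilot suspected that this chef had insured what that morning.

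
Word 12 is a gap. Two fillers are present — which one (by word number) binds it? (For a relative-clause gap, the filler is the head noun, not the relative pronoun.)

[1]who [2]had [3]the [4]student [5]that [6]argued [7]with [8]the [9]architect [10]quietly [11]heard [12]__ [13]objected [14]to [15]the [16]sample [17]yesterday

The marked gap is the subject of "objected".
Its filler is the fronted wh-phrase "who", at word 1.
(The other dependency links word 4 to a gap after word 5.)

1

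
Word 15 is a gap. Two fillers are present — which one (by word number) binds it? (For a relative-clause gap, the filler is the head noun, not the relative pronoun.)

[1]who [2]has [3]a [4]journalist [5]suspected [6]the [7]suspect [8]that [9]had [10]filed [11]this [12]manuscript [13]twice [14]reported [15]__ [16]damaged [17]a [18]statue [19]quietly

The marked gap is the subject of "damaged".
Its filler is the fronted wh-phrase "who", at word 1.
(The other dependency links word 7 to a gap after word 8.)

1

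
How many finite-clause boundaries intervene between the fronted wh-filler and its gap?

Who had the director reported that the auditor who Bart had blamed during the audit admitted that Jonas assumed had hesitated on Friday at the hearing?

3

"who" is extracted from the subject of "hesitated".
Boundaries crossed, outermost first: [that], [that], [Ø] — 3 in total.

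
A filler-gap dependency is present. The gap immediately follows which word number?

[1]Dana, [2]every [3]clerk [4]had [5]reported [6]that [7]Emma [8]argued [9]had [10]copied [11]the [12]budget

8

The displaced element is "Dana" (word 1).
It is linked across 2 clause boundaries (that → Ø).
It functions as the subject of "copied", so the gap sits immediately after word 8 ("argued").
Base order: Every clerk had reported that Emma argued that Dana had copied the budget.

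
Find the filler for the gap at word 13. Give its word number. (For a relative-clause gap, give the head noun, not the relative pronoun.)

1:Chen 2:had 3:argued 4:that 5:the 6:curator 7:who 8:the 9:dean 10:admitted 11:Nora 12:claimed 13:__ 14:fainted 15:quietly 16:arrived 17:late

6

The gap at 13 is the subject of "fainted", inside a relative clause.
The relative pronoun is "who" (word 7); it is bound by the head noun immediately before it.
Its filler is the head noun "curator", at word 6.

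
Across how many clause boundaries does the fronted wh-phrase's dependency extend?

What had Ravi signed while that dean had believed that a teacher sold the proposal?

"what" originates inside the matrix clause — no clause boundary is crossed.

0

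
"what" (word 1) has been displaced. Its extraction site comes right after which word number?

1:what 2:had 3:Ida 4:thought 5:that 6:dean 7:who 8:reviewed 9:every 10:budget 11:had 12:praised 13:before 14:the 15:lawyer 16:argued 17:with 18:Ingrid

12

The displaced element is "what" (word 1).
It is linked across 1 clause boundary (Ø).
It functions as the direct object of "praised", so the gap sits immediately after word 12 ("praised").
Base order: Ida had thought that dean who reviewed every budget had praised what before the lawyer argued with Ingrid.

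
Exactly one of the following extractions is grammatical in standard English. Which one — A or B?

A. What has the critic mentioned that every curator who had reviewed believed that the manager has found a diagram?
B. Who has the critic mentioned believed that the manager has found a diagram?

B

In A, the wh-phrase is extracted from inside a complex-NP island (relative clause) (introduced by "who"), which blocks movement.
In B, the extraction path crosses only that-complement boundaries, which are transparent.
So B is grammatical.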